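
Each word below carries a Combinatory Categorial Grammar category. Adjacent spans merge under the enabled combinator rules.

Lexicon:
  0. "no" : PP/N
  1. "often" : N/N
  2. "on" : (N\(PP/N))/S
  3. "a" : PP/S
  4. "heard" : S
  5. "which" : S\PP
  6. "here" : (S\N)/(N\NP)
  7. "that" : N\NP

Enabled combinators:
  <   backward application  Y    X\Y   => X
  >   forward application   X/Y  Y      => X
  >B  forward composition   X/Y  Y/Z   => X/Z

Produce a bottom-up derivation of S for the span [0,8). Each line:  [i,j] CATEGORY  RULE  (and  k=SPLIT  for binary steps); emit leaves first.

[0,1] PP/N  lex  "no"
[1,2] N/N  lex  "often"
[0,2] PP/N  >B  k=1
[2,3] (N\(PP/N))/S  lex  "on"
[3,4] PP/S  lex  "a"
[4,5] S  lex  "heard"
[3,5] PP  >  k=4
[5,6] S\PP  lex  "which"
[3,6] S  <  k=5
[2,6] N\(PP/N)  >  k=3
[0,6] N  <  k=2
[6,7] (S\N)/(N\NP)  lex  "here"
[7,8] N\NP  lex  "that"
[6,8] S\N  >  k=7
[0,8] S  <  k=6

[0,8] S   <
  [0,6] N   <
    [0,2] PP/N   >B
      [0,1] "no" : PP/N
      [1,2] "often" : N/N
    [2,6] N\(PP/N)   >
      [2,3] "on" : (N\(PP/N))/S
      [3,6] S   <
        [3,5] PP   >
          [3,4] "a" : PP/S
          [4,5] "heard" : S
        [5,6] "which" : S\PP
  [6,8] S\N   >
    [6,7] "here" : (S\N)/(N\NP)
    [7,8] "that" : N\NP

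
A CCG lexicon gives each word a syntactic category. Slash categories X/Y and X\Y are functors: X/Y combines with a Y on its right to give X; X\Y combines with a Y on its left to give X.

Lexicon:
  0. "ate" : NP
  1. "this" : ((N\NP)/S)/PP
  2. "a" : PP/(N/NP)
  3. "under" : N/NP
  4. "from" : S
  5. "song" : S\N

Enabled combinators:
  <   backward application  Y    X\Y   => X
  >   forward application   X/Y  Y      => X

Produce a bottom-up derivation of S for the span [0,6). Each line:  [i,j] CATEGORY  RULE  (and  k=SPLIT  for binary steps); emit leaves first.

[0,6] S   <
  [0,5] N   <
    [0,1] "ate" : NP
    [1,5] N\NP   >
      [1,4] (N\NP)/S   >
        [1,2] "this" : ((N\NP)/S)/PP
        [2,4] PP   >
          [2,3] "a" : PP/(N/NP)
          [3,4] "under" : N/NP
      [4,5] "from" : S
  [5,6] "song" : S\N

[0,1] NP  lex  "ate"
[1,2] ((N\NP)/S)/PP  lex  "this"
[2,3] PP/(N/NP)  lex  "a"
[3,4] N/NP  lex  "under"
[2,4] PP  >  k=3
[1,4] (N\NP)/S  >  k=2
[4,5] S  lex  "from"
[1,5] N\NP  >  k=4
[0,5] N  <  k=1
[5,6] S\N  lex  "song"
[0,6] S  <  k=5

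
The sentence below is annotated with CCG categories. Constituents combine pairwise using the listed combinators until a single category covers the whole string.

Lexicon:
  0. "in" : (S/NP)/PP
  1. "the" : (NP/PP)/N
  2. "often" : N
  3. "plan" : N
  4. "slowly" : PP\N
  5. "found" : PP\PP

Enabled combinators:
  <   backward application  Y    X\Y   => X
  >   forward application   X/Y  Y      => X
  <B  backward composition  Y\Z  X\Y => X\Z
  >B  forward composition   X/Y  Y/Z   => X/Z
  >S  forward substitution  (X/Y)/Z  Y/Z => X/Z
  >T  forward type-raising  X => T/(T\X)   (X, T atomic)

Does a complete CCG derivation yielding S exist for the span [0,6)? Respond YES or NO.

[0,6] S   >
  [0,3] S/PP   >S
    [0,1] "in" : (S/NP)/PP
    [1,3] NP/PP   >
      [1,2] "the" : (NP/PP)/N
      [2,3] "often" : N
  [3,6] PP   >
    [3,4] PP/(PP\N)   >T
      [3,4] "plan" : N
    [4,6] PP\N   <B
      [4,5] "slowly" : PP\N
      [5,6] "found" : PP\PP

YES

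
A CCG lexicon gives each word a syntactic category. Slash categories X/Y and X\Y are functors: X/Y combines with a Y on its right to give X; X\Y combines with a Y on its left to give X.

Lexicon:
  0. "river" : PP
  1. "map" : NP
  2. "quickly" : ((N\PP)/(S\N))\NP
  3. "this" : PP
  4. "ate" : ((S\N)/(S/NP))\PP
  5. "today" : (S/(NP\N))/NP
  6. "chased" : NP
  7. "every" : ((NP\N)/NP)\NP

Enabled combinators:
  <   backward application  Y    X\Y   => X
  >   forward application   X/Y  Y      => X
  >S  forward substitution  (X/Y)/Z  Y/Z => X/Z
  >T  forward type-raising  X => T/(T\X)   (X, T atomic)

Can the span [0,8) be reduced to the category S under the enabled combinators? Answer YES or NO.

PP NP ((N\PP)/(S\N))\NP PP ((S\N)/(S/NP))\PP (S/(NP\N))/NP NP ((NP\N)/NP)\NP
CKY chart[0,8] = {N, N/(N\N), NP/(NP\N), PP/(PP\N), S/(S\N)}; S ∉ chart

NO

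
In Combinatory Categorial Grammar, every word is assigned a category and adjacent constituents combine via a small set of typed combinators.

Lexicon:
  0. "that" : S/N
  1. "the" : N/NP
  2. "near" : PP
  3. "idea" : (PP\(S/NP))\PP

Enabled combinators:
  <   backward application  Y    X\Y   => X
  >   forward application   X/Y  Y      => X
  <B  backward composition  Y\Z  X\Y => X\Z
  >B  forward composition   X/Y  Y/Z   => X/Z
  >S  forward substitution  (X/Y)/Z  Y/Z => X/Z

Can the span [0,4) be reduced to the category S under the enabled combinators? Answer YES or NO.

S/N N/NP PP (PP\(S/NP))\PP
CKY chart[0,4] = {PP}; S ∉ chart

NO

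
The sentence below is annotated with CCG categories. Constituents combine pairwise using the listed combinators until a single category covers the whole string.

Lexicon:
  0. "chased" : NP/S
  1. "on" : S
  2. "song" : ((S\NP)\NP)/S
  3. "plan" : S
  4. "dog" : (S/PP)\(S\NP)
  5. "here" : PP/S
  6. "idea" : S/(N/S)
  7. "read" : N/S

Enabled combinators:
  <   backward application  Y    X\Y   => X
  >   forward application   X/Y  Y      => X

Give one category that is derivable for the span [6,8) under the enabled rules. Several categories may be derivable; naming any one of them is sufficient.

[0,8] S   >
  [0,5] S/PP   <
    [0,4] S\NP   <
      [0,2] NP   >
        [0,1] "chased" : NP/S
        [1,2] "on" : S
      [2,4] (S\NP)\NP   >
        [2,3] "song" : ((S\NP)\NP)/S
        [3,4] "plan" : S
    [4,5] "dog" : (S/PP)\(S\NP)
  [5,8] PP   >
    [5,6] "here" : PP/S
    [6,8] S   >
      [6,7] "idea" : S/(N/S)
      [7,8] "read" : N/S

S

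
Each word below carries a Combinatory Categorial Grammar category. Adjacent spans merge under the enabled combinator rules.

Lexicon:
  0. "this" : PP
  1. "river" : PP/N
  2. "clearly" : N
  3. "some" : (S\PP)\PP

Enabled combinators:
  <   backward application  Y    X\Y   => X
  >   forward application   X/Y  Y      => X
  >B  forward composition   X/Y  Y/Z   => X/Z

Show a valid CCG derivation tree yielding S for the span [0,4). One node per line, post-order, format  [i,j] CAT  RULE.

[0,1] PP  lex  "this"
[1,2] PP/N  lex  "river"
[2,3] N  lex  "clearly"
[1,3] PP  >  k=2
[3,4] (S\PP)\PP  lex  "some"
[1,4] S\PP  <  k=3
[0,4] S  <  k=1

[0,4] S   <
  [0,1] "this" : PP
  [1,4] S\PP   <
    [1,3] PP   >
      [1,2] "river" : PP/N
      [2,3] "clearly" : N
    [3,4] "some" : (S\PP)\PP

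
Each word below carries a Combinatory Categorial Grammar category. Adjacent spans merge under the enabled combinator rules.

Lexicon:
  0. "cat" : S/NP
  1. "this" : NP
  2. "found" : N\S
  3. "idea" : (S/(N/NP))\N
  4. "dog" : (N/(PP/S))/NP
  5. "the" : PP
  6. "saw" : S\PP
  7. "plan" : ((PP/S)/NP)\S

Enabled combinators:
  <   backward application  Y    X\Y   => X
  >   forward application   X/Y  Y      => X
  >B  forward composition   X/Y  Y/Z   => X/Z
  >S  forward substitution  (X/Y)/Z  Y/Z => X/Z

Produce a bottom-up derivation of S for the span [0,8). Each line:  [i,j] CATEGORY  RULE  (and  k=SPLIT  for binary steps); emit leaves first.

[0,8] S   >
  [0,4] S/(N/NP)   <
    [0,3] N   <
      [0,2] S   >
        [0,1] "cat" : S/NP
        [1,2] "this" : NP
      [2,3] "found" : N\S
    [3,4] "idea" : (S/(N/NP))\N
  [4,8] N/NP   >S
    [4,5] "dog" : (N/(PP/S))/NP
    [5,8] (PP/S)/NP   <
      [5,7] S   <
        [5,6] "the" : PP
        [6,7] "saw" : S\PP
      [7,8] "plan" : ((PP/S)/NP)\S

[0,1] S/NP  lex  "cat"
[1,2] NP  lex  "this"
[0,2] S  >  k=1
[2,3] N\S  lex  "found"
[0,3] N  <  k=2
[3,4] (S/(N/NP))\N  lex  "idea"
[0,4] S/(N/NP)  <  k=3
[4,5] (N/(PP/S))/NP  lex  "dog"
[5,6] PP  lex  "the"
[6,7] S\PP  lex  "saw"
[5,7] S  <  k=6
[7,8] ((PP/S)/NP)\S  lex  "plan"
[5,8] (PP/S)/NP  <  k=7
[4,8] N/NP  >S  k=5
[0,8] S  >  k=4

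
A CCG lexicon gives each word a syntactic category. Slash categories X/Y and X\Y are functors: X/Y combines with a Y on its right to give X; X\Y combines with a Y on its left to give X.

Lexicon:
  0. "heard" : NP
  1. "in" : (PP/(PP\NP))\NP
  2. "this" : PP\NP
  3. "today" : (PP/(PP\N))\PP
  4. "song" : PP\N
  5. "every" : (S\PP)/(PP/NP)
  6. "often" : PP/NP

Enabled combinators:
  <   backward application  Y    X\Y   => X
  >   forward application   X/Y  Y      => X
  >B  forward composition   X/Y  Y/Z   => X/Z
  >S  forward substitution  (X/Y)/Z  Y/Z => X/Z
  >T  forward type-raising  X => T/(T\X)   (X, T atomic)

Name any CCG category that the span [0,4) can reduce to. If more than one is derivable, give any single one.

PP/(PP\N)

[0,7] S   <
  [0,5] PP   >
    [0,4] PP/(PP\N)   <
      [0,3] PP   >
        [0,2] PP/(PP\NP)   <
          [0,1] "heard" : NP
          [1,2] "in" : (PP/(PP\NP))\NP
        [2,3] "this" : PP\NP
      [3,4] "today" : (PP/(PP\N))\PP
    [4,5] "song" : PP\N
  [5,7] S\PP   >
    [5,6] "every" : (S\PP)/(PP/NP)
    [6,7] "often" : PP/NP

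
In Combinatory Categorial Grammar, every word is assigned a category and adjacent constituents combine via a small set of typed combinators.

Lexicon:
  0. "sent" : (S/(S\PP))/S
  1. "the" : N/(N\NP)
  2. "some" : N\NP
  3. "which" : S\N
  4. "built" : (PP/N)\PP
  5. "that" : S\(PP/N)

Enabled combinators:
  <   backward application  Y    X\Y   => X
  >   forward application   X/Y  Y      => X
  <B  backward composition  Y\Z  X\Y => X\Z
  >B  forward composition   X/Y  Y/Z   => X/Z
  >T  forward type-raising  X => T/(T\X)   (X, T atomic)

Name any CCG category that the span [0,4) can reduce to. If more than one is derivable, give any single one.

[0,6] S   >
  [0,4] S/(S\PP)   >
    [0,1] "sent" : (S/(S\PP))/S
    [1,4] S   <
      [1,3] N   >
        [1,2] "the" : N/(N\NP)
        [2,3] "some" : N\NP
      [3,4] "which" : S\N
  [4,6] S\PP   <B
    [4,5] "built" : (PP/N)\PP
    [5,6] "that" : S\(PP/N)

S/(S\PP)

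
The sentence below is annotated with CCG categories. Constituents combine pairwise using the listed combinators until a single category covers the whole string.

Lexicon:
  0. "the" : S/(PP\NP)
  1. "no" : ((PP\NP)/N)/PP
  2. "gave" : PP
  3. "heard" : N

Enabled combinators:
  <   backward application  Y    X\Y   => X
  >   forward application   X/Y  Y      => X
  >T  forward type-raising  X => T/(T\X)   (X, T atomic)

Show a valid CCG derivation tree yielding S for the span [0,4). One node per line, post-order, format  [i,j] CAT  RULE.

[0,4] S   >
  [0,1] "the" : S/(PP\NP)
  [1,4] PP\NP   >
    [1,3] (PP\NP)/N   >
      [1,2] "no" : ((PP\NP)/N)/PP
      [2,3] "gave" : PP
    [3,4] "heard" : N

[0,1] S/(PP\NP)  lex  "the"
[1,2] ((PP\NP)/N)/PP  lex  "no"
[2,3] PP  lex  "gave"
[1,3] (PP\NP)/N  >  k=2
[3,4] N  lex  "heard"
[1,4] PP\NP  >  k=3
[0,4] S  >  k=1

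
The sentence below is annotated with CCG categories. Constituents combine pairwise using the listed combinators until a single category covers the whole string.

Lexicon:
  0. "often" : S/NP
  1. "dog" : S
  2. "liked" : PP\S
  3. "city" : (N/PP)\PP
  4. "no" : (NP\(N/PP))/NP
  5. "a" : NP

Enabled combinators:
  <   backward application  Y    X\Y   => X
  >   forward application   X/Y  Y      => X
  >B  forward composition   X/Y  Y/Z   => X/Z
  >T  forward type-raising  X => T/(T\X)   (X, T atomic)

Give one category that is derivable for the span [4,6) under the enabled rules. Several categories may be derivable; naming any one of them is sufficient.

[0,6] S   >
  [0,1] "often" : S/NP
  [1,6] NP   <
    [1,4] N/PP   <
      [1,3] PP   >
        [1,2] PP/(PP\S)   >T
          [1,2] "dog" : S
        [2,3] "liked" : PP\S
      [3,4] "city" : (N/PP)\PP
    [4,6] NP\(N/PP)   >
      [4,5] "no" : (NP\(N/PP))/NP
      [5,6] "a" : NP

NP\(N/PP)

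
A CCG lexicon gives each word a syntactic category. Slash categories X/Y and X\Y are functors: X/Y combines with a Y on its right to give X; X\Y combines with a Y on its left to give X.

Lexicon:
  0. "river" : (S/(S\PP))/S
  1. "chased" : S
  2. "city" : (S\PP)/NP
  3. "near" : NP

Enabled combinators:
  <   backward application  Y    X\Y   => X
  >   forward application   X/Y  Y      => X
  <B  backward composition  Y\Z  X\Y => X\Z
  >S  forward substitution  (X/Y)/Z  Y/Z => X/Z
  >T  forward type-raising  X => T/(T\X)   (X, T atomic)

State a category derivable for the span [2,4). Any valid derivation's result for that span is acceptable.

[0,4] S   >
  [0,2] S/(S\PP)   >
    [0,1] "river" : (S/(S\PP))/S
    [1,2] "chased" : S
  [2,4] S\PP   >
    [2,3] "city" : (S\PP)/NP
    [3,4] "near" : NP

S\PP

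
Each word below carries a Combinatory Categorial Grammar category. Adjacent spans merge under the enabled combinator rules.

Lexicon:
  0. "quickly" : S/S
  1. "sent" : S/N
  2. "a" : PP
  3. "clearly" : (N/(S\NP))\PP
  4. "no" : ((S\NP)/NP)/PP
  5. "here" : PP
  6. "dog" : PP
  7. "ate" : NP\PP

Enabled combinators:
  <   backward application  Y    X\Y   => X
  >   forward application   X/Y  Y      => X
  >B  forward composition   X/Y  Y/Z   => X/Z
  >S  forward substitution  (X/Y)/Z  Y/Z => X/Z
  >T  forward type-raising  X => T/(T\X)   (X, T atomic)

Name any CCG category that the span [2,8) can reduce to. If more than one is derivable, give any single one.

N

[0,8] S   >
  [0,2] S/N   >B
    [0,1] "quickly" : S/S
    [1,2] "sent" : S/N
  [2,8] N   >
    [2,4] N/(S\NP)   <
      [2,3] "a" : PP
      [3,4] "clearly" : (N/(S\NP))\PP
    [4,8] S\NP   >
      [4,6] (S\NP)/NP   >
        [4,5] "no" : ((S\NP)/NP)/PP
        [5,6] "here" : PP
      [6,8] NP   >
        [6,7] NP/(NP\PP)   >T
          [6,7] "dog" : PP
        [7,8] "ate" : NP\PP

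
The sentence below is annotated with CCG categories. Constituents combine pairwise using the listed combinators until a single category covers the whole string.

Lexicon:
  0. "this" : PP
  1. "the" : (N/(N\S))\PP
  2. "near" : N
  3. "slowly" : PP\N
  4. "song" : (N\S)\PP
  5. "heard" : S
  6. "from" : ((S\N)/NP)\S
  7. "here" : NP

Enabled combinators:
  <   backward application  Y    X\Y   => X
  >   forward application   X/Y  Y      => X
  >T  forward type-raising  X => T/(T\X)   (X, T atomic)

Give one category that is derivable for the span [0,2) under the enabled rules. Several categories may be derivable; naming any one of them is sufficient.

N/(N\S)

[0,8] S   <
  [0,5] N   >
    [0,2] N/(N\S)   <
      [0,1] "this" : PP
      [1,2] "the" : (N/(N\S))\PP
    [2,5] N\S   <
      [2,4] PP   <
        [2,3] "near" : N
        [3,4] "slowly" : PP\N
      [4,5] "song" : (N\S)\PP
  [5,8] S\N   >
    [5,7] (S\N)/NP   <
      [5,6] "heard" : S
      [6,7] "from" : ((S\N)/NP)\S
    [7,8] "here" : NP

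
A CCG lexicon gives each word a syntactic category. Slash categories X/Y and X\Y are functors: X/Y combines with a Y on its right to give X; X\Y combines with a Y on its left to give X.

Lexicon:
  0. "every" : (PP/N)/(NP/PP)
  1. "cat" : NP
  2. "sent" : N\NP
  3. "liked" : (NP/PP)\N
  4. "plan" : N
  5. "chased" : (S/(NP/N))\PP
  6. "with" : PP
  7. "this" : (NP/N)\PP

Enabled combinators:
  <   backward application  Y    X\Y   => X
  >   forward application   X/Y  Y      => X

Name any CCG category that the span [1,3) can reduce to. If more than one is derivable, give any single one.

N

[0,8] S   >
  [0,6] S/(NP/N)   <
    [0,5] PP   >
      [0,4] PP/N   >
        [0,1] "every" : (PP/N)/(NP/PP)
        [1,4] NP/PP   <
          [1,3] N   <
            [1,2] "cat" : NP
            [2,3] "sent" : N\NP
          [3,4] "liked" : (NP/PP)\N
      [4,5] "plan" : N
    [5,6] "chased" : (S/(NP/N))\PP
  [6,8] NP/N   <
    [6,7] "with" : PP
    [7,8] "this" : (NP/N)\PP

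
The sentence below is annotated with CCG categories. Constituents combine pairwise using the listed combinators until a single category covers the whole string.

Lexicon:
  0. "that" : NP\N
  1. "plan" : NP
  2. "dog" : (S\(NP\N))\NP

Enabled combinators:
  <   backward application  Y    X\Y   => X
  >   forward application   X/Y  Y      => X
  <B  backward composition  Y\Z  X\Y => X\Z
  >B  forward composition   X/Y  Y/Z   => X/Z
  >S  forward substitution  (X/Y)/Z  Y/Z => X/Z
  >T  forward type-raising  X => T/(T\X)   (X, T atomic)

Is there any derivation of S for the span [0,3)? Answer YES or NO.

[0,3] S   <
  [0,1] "that" : NP\N
  [1,3] S\(NP\N)   <
    [1,2] "plan" : NP
    [2,3] "dog" : (S\(NP\N))\NP

YES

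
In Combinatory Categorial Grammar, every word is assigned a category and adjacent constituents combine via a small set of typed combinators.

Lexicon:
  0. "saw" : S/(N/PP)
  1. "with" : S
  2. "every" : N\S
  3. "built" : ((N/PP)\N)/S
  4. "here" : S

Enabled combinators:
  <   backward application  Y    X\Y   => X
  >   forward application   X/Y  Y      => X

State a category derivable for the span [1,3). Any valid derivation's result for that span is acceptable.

N

[0,5] S   >
  [0,1] "saw" : S/(N/PP)
  [1,5] N/PP   <
    [1,3] N   <
      [1,2] "with" : S
      [2,3] "every" : N\S
    [3,5] (N/PP)\N   >
      [3,4] "built" : ((N/PP)\N)/S
      [4,5] "here" : S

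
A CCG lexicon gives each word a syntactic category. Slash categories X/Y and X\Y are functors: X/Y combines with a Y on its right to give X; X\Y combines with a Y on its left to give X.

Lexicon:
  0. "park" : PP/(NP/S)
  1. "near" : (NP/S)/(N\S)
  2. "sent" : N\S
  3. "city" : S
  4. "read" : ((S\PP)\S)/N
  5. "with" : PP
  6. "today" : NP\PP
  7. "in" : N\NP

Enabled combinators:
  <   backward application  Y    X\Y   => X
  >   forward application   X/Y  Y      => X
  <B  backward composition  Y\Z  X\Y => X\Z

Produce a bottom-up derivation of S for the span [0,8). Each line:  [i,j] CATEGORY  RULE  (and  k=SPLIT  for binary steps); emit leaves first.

[0,8] S   <
  [0,3] PP   >
    [0,1] "park" : PP/(NP/S)
    [1,3] NP/S   >
      [1,2] "near" : (NP/S)/(N\S)
      [2,3] "sent" : N\S
  [3,8] S\PP   <
    [3,4] "city" : S
    [4,8] (S\PP)\S   >
      [4,5] "read" : ((S\PP)\S)/N
      [5,8] N   <
        [5,6] "with" : PP
        [6,8] N\PP   <B
          [6,7] "today" : NP\PP
          [7,8] "in" : N\NP

[0,1] PP/(NP/S)  lex  "park"
[1,2] (NP/S)/(N\S)  lex  "near"
[2,3] N\S  lex  "sent"
[1,3] NP/S  >  k=2
[0,3] PP  >  k=1
[3,4] S  lex  "city"
[4,5] ((S\PP)\S)/N  lex  "read"
[5,6] PP  lex  "with"
[6,7] NP\PP  lex  "today"
[7,8] N\NP  lex  "in"
[6,8] N\PP  <B  k=7
[5,8] N  <  k=6
[4,8] (S\PP)\S  >  k=5
[3,8] S\PP  <  k=4
[0,8] S  <  k=3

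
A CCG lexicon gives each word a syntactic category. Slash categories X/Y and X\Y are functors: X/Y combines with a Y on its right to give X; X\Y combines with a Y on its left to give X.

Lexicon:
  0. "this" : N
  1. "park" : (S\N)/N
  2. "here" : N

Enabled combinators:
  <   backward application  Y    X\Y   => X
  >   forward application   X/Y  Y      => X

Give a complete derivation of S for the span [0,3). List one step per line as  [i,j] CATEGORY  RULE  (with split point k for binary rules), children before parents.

[0,3] S   <
  [0,1] "this" : N
  [1,3] S\N   >
    [1,2] "park" : (S\N)/N
    [2,3] "here" : N

[0,1] N  lex  "this"
[1,2] (S\N)/N  lex  "park"
[2,3] N  lex  "here"
[1,3] S\N  >  k=2
[0,3] S  <  k=1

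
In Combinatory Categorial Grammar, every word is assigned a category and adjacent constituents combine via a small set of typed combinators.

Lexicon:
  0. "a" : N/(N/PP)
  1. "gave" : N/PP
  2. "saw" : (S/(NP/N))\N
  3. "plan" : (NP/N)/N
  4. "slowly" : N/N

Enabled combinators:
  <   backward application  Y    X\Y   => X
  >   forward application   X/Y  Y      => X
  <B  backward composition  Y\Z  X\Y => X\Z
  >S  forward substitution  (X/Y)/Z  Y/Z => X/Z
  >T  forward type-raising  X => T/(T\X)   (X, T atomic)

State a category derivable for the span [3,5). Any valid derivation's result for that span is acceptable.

[0,5] S   >
  [0,3] S/(NP/N)   <
    [0,2] N   >
      [0,1] "a" : N/(N/PP)
      [1,2] "gave" : N/PP
    [2,3] "saw" : (S/(NP/N))\N
  [3,5] NP/N   >S
    [3,4] "plan" : (NP/N)/N
    [4,5] "slowly" : N/N

NP/N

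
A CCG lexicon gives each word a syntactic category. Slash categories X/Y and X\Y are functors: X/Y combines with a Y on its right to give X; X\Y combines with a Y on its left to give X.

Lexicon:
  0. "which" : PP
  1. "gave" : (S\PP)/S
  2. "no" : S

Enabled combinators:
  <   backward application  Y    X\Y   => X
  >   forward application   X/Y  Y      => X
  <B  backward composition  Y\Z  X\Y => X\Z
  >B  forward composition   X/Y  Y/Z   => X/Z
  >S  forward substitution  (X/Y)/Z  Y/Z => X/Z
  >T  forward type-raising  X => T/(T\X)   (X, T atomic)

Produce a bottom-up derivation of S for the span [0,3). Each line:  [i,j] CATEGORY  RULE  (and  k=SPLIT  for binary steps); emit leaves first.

[0,3] S   <
  [0,1] "which" : PP
  [1,3] S\PP   >
    [1,2] "gave" : (S\PP)/S
    [2,3] "no" : S

[0,1] PP  lex  "which"
[1,2] (S\PP)/S  lex  "gave"
[2,3] S  lex  "no"
[1,3] S\PP  >  k=2
[0,3] S  <  k=1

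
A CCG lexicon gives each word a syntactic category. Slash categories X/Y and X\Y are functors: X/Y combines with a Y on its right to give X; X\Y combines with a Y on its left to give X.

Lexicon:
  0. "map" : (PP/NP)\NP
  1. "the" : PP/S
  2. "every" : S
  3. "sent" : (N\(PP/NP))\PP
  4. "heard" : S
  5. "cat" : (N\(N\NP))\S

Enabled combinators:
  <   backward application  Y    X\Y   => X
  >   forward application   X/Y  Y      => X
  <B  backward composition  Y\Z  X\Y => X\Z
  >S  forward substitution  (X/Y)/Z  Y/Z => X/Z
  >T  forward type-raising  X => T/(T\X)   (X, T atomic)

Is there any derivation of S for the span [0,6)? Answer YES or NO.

NO

(PP/NP)\NP PP/S S (N\(PP/NP))\PP S (N\(N\NP))\S
CKY chart[0,6] = {N, N/(N\N), NP/(NP\N), PP/(PP\N), S/(S\N)}; S ∉ chart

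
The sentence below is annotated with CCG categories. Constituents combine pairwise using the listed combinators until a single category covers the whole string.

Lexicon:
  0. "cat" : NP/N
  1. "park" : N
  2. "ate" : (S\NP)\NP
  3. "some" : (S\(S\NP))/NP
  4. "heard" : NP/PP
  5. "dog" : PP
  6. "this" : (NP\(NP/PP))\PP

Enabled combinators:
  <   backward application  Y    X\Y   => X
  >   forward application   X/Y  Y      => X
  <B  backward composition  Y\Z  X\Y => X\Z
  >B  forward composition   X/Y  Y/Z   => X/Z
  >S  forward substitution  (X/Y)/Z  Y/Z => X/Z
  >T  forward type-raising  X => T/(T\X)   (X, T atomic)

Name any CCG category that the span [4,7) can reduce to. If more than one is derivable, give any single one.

[0,7] S   <
  [0,3] S\NP   <
    [0,2] NP   >
      [0,1] "cat" : NP/N
      [1,2] "park" : N
    [2,3] "ate" : (S\NP)\NP
  [3,7] S\(S\NP)   >
    [3,4] "some" : (S\(S\NP))/NP
    [4,7] NP   <
      [4,5] "heard" : NP/PP
      [5,7] NP\(NP/PP)   <
        [5,6] "dog" : PP
        [6,7] "this" : (NP\(NP/PP))\PP

NP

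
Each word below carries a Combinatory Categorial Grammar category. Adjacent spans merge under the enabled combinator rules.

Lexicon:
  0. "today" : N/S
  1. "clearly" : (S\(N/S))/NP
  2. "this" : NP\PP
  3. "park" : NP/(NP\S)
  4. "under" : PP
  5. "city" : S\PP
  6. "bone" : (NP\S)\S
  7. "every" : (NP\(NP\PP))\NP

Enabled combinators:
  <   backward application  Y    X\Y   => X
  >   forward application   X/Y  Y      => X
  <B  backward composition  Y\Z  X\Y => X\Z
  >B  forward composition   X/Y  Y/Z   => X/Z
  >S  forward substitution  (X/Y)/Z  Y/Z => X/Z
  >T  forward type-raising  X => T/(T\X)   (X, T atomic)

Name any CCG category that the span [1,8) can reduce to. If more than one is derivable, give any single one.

[0,8] S   <
  [0,1] "today" : N/S
  [1,8] S\(N/S)   >
    [1,2] "clearly" : (S\(N/S))/NP
    [2,8] NP   <
      [2,3] "this" : NP\PP
      [3,8] NP\(NP\PP)   <
        [3,7] NP   >
          [3,4] "park" : NP/(NP\S)
          [4,7] NP\S   <
            [4,6] S   <
              [4,5] "under" : PP
              [5,6] "city" : S\PP
            [6,7] "bone" : (NP\S)\S
        [7,8] "every" : (NP\(NP\PP))\NP

S\(N/S)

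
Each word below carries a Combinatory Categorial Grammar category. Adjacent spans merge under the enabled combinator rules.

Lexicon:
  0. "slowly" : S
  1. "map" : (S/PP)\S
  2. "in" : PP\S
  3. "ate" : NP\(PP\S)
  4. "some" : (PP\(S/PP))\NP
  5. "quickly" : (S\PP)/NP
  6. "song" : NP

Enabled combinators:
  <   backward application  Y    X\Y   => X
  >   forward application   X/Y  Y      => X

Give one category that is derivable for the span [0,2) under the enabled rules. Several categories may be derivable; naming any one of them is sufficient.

S/PP

[0,7] S   <
  [0,5] PP   <
    [0,2] S/PP   <
      [0,1] "slowly" : S
      [1,2] "map" : (S/PP)\S
    [2,5] PP\(S/PP)   <
      [2,4] NP   <
        [2,3] "in" : PP\S
        [3,4] "ate" : NP\(PP\S)
      [4,5] "some" : (PP\(S/PP))\NP
  [5,7] S\PP   >
    [5,6] "quickly" : (S\PP)/NP
    [6,7] "song" : NP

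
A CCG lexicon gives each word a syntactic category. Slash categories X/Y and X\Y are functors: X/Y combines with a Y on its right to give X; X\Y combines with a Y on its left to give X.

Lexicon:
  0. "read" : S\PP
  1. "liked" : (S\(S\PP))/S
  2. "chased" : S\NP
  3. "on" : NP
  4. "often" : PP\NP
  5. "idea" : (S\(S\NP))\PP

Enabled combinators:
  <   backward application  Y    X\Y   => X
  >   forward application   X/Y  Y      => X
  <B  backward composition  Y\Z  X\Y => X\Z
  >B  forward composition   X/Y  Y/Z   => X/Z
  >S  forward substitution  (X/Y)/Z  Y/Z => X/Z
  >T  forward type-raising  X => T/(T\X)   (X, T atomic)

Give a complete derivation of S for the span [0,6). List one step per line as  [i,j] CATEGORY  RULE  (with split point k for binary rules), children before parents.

[0,6] S   <
  [0,1] "read" : S\PP
  [1,6] S\(S\PP)   >
    [1,2] "liked" : (S\(S\PP))/S
    [2,6] S   <
      [2,3] "chased" : S\NP
      [3,6] S\(S\NP)   <
        [3,5] PP   >
          [3,4] PP/(PP\NP)   >T
            [3,4] "on" : NP
          [4,5] "often" : PP\NP
        [5,6] "idea" : (S\(S\NP))\PP

[0,1] S\PP  lex  "read"
[1,2] (S\(S\PP))/S  lex  "liked"
[2,3] S\NP  lex  "chased"
[3,4] NP  lex  "on"
[3,4] PP/(PP\NP)  >T
[4,5] PP\NP  lex  "often"
[3,5] PP  >  k=4
[5,6] (S\(S\NP))\PP  lex  "idea"
[3,6] S\(S\NP)  <  k=5
[2,6] S  <  k=3
[1,6] S\(S\PP)  >  k=2
[0,6] S  <  k=1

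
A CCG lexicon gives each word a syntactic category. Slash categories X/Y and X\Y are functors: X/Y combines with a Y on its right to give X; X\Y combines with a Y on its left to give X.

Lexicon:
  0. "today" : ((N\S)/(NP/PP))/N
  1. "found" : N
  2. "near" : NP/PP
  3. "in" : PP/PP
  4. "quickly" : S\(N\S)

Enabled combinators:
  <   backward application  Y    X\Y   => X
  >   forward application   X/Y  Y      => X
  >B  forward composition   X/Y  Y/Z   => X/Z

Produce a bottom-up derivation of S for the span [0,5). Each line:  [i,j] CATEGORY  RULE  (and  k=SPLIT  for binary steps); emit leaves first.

[0,5] S   <
  [0,4] N\S   >
    [0,2] (N\S)/(NP/PP)   >
      [0,1] "today" : ((N\S)/(NP/PP))/N
      [1,2] "found" : N
    [2,4] NP/PP   >B
      [2,3] "near" : NP/PP
      [3,4] "in" : PP/PP
  [4,5] "quickly" : S\(N\S)

[0,1] ((N\S)/(NP/PP))/N  lex  "today"
[1,2] N  lex  "found"
[0,2] (N\S)/(NP/PP)  >  k=1
[2,3] NP/PP  lex  "near"
[3,4] PP/PP  lex  "in"
[2,4] NP/PP  >B  k=3
[0,4] N\S  >  k=2
[4,5] S\(N\S)  lex  "quickly"
[0,5] S  <  k=4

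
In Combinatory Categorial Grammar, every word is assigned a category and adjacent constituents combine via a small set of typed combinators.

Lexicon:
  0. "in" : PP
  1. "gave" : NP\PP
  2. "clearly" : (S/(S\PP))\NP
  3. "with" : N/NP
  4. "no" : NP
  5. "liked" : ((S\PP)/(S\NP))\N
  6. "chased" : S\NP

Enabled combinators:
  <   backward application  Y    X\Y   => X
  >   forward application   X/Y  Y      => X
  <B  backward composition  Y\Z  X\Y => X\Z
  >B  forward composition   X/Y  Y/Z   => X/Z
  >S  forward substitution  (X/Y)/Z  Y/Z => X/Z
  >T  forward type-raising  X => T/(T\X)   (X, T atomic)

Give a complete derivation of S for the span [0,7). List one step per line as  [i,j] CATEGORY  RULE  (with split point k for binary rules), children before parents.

[0,7] S   >
  [0,3] S/(S\PP)   <
    [0,2] NP   <
      [0,1] "in" : PP
      [1,2] "gave" : NP\PP
    [2,3] "clearly" : (S/(S\PP))\NP
  [3,7] S\PP   >
    [3,6] (S\PP)/(S\NP)   <
      [3,5] N   >
        [3,4] "with" : N/NP
        [4,5] "no" : NP
      [5,6] "liked" : ((S\PP)/(S\NP))\N
    [6,7] "chased" : S\NP

[0,1] PP  lex  "in"
[1,2] NP\PP  lex  "gave"
[0,2] NP  <  k=1
[2,3] (S/(S\PP))\NP  lex  "clearly"
[0,3] S/(S\PP)  <  k=2
[3,4] N/NP  lex  "with"
[4,5] NP  lex  "no"
[3,5] N  >  k=4
[5,6] ((S\PP)/(S\NP))\N  lex  "liked"
[3,6] (S\PP)/(S\NP)  <  k=5
[6,7] S\NP  lex  "chased"
[3,7] S\PP  >  k=6
[0,7] S  >  k=3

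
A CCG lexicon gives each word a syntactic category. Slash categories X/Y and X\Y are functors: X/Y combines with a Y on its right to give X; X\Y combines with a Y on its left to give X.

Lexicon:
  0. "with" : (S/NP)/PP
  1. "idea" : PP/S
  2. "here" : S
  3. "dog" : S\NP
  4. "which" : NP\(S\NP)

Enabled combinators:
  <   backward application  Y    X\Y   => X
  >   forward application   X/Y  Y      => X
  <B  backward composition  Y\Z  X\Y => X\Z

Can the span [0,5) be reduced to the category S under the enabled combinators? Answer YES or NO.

[0,5] S   >
  [0,3] S/NP   >
    [0,1] "with" : (S/NP)/PP
    [1,3] PP   >
      [1,2] "idea" : PP/S
      [2,3] "here" : S
  [3,5] NP   <
    [3,4] "dog" : S\NP
    [4,5] "which" : NP\(S\NP)

YES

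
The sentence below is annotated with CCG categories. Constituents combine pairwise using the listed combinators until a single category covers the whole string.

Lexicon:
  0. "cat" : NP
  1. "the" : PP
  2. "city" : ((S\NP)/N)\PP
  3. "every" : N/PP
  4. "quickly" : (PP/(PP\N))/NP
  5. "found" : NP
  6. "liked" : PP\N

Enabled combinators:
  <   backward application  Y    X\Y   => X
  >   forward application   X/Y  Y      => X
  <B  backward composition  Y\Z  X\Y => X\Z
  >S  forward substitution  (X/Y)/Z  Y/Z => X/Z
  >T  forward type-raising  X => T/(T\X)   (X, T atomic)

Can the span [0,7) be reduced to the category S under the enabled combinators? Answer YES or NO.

YES

[0,7] S   >
  [0,1] S/(S\NP)   >T
    [0,1] "cat" : NP
  [1,7] S\NP   >
    [1,3] (S\NP)/N   <
      [1,2] "the" : PP
      [2,3] "city" : ((S\NP)/N)\PP
    [3,7] N   >
      [3,4] "every" : N/PP
      [4,7] PP   >
        [4,6] PP/(PP\N)   >
          [4,5] "quickly" : (PP/(PP\N))/NP
          [5,6] "found" : NP
        [6,7] "liked" : PP\N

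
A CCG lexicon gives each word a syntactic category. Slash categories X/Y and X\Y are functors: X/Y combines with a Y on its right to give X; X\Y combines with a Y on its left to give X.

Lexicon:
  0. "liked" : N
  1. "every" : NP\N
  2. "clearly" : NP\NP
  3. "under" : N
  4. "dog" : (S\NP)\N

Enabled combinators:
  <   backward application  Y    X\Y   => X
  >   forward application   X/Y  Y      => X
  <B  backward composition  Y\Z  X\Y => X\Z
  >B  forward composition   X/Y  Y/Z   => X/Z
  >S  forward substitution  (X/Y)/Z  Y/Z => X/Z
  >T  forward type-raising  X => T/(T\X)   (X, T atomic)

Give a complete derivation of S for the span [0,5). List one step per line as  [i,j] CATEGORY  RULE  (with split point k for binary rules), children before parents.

[0,5] S   <
  [0,1] "liked" : N
  [1,5] S\N   <B
    [1,2] "every" : NP\N
    [2,5] S\NP   <B
      [2,3] "clearly" : NP\NP
      [3,5] S\NP   <
        [3,4] "under" : N
        [4,5] "dog" : (S\NP)\N

[0,1] N  lex  "liked"
[1,2] NP\N  lex  "every"
[2,3] NP\NP  lex  "clearly"
[3,4] N  lex  "under"
[4,5] (S\NP)\N  lex  "dog"
[3,5] S\NP  <  k=4
[2,5] S\NP  <B  k=3
[1,5] S\N  <B  k=2
[0,5] S  <  k=1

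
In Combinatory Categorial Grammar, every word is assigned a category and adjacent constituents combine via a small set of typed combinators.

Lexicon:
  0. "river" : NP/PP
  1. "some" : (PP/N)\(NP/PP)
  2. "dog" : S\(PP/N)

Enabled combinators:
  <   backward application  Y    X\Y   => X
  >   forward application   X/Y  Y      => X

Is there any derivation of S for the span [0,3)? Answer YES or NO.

[0,3] S   <
  [0,2] PP/N   <
    [0,1] "river" : NP/PP
    [1,2] "some" : (PP/N)\(NP/PP)
  [2,3] "dog" : S\(PP/N)

YES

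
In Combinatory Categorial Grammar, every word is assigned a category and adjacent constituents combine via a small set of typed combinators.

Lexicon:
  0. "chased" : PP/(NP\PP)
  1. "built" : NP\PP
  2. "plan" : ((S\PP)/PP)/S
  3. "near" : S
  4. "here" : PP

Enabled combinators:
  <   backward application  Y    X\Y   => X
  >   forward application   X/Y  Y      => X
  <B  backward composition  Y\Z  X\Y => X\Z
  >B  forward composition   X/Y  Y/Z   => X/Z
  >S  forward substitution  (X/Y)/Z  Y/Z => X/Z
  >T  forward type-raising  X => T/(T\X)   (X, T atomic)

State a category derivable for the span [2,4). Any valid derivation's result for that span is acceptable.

(S\PP)/PP

[0,5] S   <
  [0,2] PP   >
    [0,1] "chased" : PP/(NP\PP)
    [1,2] "built" : NP\PP
  [2,5] S\PP   >
    [2,4] (S\PP)/PP   >
      [2,3] "plan" : ((S\PP)/PP)/S
      [3,4] "near" : S
    [4,5] "here" : PP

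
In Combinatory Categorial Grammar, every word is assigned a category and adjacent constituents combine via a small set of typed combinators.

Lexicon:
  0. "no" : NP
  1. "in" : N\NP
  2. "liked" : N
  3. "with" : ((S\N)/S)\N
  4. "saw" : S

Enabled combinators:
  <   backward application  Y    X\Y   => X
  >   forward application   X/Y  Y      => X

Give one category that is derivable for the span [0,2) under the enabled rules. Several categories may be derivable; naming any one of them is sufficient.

[0,5] S   <
  [0,2] N   <
    [0,1] "no" : NP
    [1,2] "in" : N\NP
  [2,5] S\N   >
    [2,4] (S\N)/S   <
      [2,3] "liked" : N
      [3,4] "with" : ((S\N)/S)\N
    [4,5] "saw" : S

N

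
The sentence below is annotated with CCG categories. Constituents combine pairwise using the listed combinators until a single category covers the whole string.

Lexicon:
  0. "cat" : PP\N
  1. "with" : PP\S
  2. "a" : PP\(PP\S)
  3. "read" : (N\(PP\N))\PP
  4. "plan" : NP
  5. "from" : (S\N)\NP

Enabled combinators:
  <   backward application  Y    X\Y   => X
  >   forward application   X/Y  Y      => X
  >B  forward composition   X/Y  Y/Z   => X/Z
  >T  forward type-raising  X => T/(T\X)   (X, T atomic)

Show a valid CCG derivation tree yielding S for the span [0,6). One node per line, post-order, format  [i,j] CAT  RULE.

[0,1] PP\N  lex  "cat"
[1,2] PP\S  lex  "with"
[2,3] PP\(PP\S)  lex  "a"
[1,3] PP  <  k=2
[3,4] (N\(PP\N))\PP  lex  "read"
[1,4] N\(PP\N)  <  k=3
[0,4] N  <  k=1
[4,5] NP  lex  "plan"
[5,6] (S\N)\NP  lex  "from"
[4,6] S\N  <  k=5
[0,6] S  <  k=4

[0,6] S   <
  [0,4] N   <
    [0,1] "cat" : PP\N
    [1,4] N\(PP\N)   <
      [1,3] PP   <
        [1,2] "with" : PP\S
        [2,3] "a" : PP\(PP\S)
      [3,4] "read" : (N\(PP\N))\PP
  [4,6] S\N   <
    [4,5] "plan" : NP
    [5,6] "from" : (S\N)\NP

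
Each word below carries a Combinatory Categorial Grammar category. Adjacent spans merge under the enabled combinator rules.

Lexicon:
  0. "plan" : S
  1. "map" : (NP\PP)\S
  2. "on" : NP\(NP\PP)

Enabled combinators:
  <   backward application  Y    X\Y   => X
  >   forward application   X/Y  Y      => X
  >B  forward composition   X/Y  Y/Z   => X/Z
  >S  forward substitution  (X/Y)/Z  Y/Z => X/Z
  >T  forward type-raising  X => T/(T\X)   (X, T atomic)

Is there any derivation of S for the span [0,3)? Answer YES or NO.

S (NP\PP)\S NP\(NP\PP)
CKY chart[0,3] = {N/(N\NP), NP, NP/(NP\NP), PP/(PP\NP), S/(S\NP)}; S ∉ chart

NO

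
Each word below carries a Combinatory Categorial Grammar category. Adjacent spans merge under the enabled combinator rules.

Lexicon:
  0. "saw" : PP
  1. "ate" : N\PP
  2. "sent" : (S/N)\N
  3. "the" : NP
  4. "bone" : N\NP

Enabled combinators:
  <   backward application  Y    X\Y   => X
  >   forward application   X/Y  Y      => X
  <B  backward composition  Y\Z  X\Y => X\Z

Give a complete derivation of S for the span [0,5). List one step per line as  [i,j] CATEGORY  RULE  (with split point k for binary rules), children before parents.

[0,1] PP  lex  "saw"
[1,2] N\PP  lex  "ate"
[0,2] N  <  k=1
[2,3] (S/N)\N  lex  "sent"
[0,3] S/N  <  k=2
[3,4] NP  lex  "the"
[4,5] N\NP  lex  "bone"
[3,5] N  <  k=4
[0,5] S  >  k=3

[0,5] S   >
  [0,3] S/N   <
    [0,2] N   <
      [0,1] "saw" : PP
      [1,2] "ate" : N\PP
    [2,3] "sent" : (S/N)\N
  [3,5] N   <
    [3,4] "the" : NP
    [4,5] "bone" : N\NP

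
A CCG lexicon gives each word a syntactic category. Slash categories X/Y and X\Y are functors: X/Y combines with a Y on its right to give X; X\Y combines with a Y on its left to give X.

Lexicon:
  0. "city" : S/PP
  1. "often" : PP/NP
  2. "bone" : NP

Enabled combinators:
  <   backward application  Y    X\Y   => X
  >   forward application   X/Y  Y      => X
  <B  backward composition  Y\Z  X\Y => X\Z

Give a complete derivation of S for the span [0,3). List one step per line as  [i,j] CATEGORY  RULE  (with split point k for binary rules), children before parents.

[0,1] S/PP  lex  "city"
[1,2] PP/NP  lex  "often"
[2,3] NP  lex  "bone"
[1,3] PP  >  k=2
[0,3] S  >  k=1

[0,3] S   >
  [0,1] "city" : S/PP
  [1,3] PP   >
    [1,2] "often" : PP/NP
    [2,3] "bone" : NP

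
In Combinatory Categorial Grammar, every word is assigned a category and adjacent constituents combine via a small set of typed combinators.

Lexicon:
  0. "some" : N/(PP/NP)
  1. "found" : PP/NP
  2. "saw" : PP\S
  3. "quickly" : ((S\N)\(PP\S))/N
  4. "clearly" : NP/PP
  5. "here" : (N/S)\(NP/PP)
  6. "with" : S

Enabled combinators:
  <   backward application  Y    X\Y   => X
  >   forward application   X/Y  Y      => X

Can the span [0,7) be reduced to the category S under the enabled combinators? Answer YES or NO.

YES

[0,7] S   <
  [0,2] N   >
    [0,1] "some" : N/(PP/NP)
    [1,2] "found" : PP/NP
  [2,7] S\N   <
    [2,3] "saw" : PP\S
    [3,7] (S\N)\(PP\S)   >
      [3,4] "quickly" : ((S\N)\(PP\S))/N
      [4,7] N   >
        [4,6] N/S   <
          [4,5] "clearly" : NP/PP
          [5,6] "here" : (N/S)\(NP/PP)
        [6,7] "with" : S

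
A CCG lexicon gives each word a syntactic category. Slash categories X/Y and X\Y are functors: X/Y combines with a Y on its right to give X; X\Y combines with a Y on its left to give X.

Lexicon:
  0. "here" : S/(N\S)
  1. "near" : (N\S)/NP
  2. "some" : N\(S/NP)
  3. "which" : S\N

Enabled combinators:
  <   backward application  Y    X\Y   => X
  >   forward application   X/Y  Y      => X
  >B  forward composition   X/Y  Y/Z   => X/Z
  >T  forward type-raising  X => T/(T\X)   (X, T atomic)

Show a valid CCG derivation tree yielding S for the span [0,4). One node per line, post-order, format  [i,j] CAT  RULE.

[0,1] S/(N\S)  lex  "here"
[1,2] (N\S)/NP  lex  "near"
[0,2] S/NP  >B  k=1
[2,3] N\(S/NP)  lex  "some"
[0,3] N  <  k=2
[3,4] S\N  lex  "which"
[0,4] S  <  k=3

[0,4] S   <
  [0,3] N   <
    [0,2] S/NP   >B
      [0,1] "here" : S/(N\S)
      [1,2] "near" : (N\S)/NP
    [2,3] "some" : N\(S/NP)
  [3,4] "which" : S\N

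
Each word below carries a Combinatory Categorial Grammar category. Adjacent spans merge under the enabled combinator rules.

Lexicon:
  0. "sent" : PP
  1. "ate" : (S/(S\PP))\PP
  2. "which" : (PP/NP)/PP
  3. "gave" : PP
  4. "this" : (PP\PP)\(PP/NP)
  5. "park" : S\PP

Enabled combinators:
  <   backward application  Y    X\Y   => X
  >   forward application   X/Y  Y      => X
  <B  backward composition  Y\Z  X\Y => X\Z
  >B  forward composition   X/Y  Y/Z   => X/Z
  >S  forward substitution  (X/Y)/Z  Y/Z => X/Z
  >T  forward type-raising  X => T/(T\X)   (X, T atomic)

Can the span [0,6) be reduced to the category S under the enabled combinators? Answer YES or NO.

[0,6] S   >
  [0,2] S/(S\PP)   <
    [0,1] "sent" : PP
    [1,2] "ate" : (S/(S\PP))\PP
  [2,6] S\PP   <B
    [2,5] PP\PP   <
      [2,4] PP/NP   >
        [2,3] "which" : (PP/NP)/PP
        [3,4] "gave" : PP
      [4,5] "this" : (PP\PP)\(PP/NP)
    [5,6] "park" : S\PP

YES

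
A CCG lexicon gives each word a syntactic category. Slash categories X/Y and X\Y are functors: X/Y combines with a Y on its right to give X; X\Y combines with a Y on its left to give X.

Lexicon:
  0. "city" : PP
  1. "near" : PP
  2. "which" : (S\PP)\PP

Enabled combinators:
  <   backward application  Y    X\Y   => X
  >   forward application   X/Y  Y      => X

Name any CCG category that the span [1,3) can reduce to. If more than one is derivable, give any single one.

[0,3] S   <
  [0,1] "city" : PP
  [1,3] S\PP   <
    [1,2] "near" : PP
    [2,3] "which" : (S\PP)\PP

S\PP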